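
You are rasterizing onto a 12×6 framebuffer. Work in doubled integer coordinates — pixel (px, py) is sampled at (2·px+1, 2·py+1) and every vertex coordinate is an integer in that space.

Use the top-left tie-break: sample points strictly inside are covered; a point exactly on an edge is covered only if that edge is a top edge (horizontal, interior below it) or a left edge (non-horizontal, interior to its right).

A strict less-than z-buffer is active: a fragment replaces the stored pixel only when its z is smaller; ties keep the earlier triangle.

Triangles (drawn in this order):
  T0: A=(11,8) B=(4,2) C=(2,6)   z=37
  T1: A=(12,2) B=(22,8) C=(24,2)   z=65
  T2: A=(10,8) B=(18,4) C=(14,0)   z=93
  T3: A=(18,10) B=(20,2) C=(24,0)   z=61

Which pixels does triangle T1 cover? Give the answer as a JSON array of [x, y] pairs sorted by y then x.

T0:
  2·area = 40  (B↔C swapped to make it positive)
  edge (11, 8)→(2, 6): d=(-9,-2) top-left  bias=+0
  edge (2, 6)→(4, 2): d=(2,-4) top-left  bias=+0
  edge (4, 2)→(11, 8): d=(7,6) right/bottom  bias=-1
    (2,1)@(5, 3): e=[33,6,1] → #
    (3,1)@(7, 3): e=[37,14,-11] → ·
    (1,2)@(3, 5): e=[11,2,27] → #
    (3,2)@(7, 5): e=[19,18,3] → #
    (4,2)@(9, 5): e=[23,26,-9] → ·
    (1,3)@(3, 7): e=[-7,6,41] → ·
    (2,3)@(5, 7): e=[-3,14,29] → ·
    (3,3)@(7, 7): e=[1,22,17] → #
    (4,3)@(9, 7): e=[5,30,5] → #
    (5,3)@(11, 7): e=[9,38,-7] → ·
    (3,4)@(7, 9): e=[-17,26,31] → ·
    (4,4)@(9, 9): e=[-13,34,19] → ·
  covered (6 px):
    · · · · · · · · · · · ·
    · · # · · · · · · · · ·
    · # # # · · · · · · · ·
    · · · # # · · · · · · ·
    · · · · · · · · · · · ·
    · · · · · · · · · · · ·
T1:
  2·area = 72  (B↔C swapped to make it positive)
  edge (12, 2)→(24, 2): d=(12,0) top-left  bias=+0
  edge (24, 2)→(22, 8): d=(-2,6) right/bottom  bias=-1
  edge (22, 8)→(12, 2): d=(-10,-6) top-left  bias=+0
    (7,1)@(15, 3): e=[12,52,8] → #
    (8,1)@(17, 3): e=[12,40,20] → #
    (9,1)@(19, 3): e=[12,28,32] → #
    (10,1)@(21, 3): e=[12,16,44] → #
    (11,1)@(23, 3): e=[12,4,56] → #
    (7,2)@(15, 5): e=[36,48,-12] → ·
    (8,2)@(17, 5): e=[36,36,0] → #  [on edge]
    (11,2)@(23, 5): e=[36,0,36] → ·  [on edge]
    (8,3)@(17, 7): e=[60,32,-20] → ·
    (9,3)@(19, 7): e=[60,20,-8] → ·
    (10,3)@(21, 7): e=[60,8,4] → #
    (11,3)@(23, 7): e=[60,-4,16] → ·
    (10,5)@(21, 11): e=[108,0,-36] → ·  [on edge]
  covered (9 px):
    · · · · · · · · · · · ·
    · · · · · · · # # # # #
    · · · · · · · · # # # ·
    · · · · · · · · · · # ·
    · · · · · · · · · · · ·
    · · · · · · · · · · · ·
T2:
  2·area = 48  (B↔C swapped to make it positive)
  edge (10, 8)→(14, 0): d=(4,-8) top-left  bias=+0
  edge (14, 0)→(18, 4): d=(4,4) right/bottom  bias=-1
  edge (18, 4)→(10, 8): d=(-8,4) right/bottom  bias=-1
    (7,0)@(15, 1): e=[12,0,36] → ·  [on edge]
    (6,1)@(13, 3): e=[4,16,28] → #
    (7,1)@(15, 3): e=[20,8,20] → #
    (8,1)@(17, 3): e=[36,0,12] → ·  [on edge]
    (6,2)@(13, 5): e=[12,24,12] → #
    (8,2)@(17, 5): e=[44,8,-4] → ·
    (9,2)@(19, 5): e=[60,0,-12] → ·  [on edge]
    (5,3)@(11, 7): e=[4,40,4] → #
    (6,3)@(13, 7): e=[20,32,-4] → ·
    (7,3)@(15, 7): e=[36,24,-12] → ·
    (10,3)@(21, 7): e=[84,0,-36] → ·  [on edge]
    (5,4)@(11, 9): e=[12,48,-12] → ·
    (11,4)@(23, 9): e=[108,0,-60] → ·  [on edge]
  covered (5 px):
    · · · · · · · · · · · ·
    · · · · · · # # · · · ·
    · · · · · · # # · · · ·
    · · · · · # · · · · · ·
    · · · · · · · · · · · ·
    · · · · · · · · · · · ·
T3:
  2·area = 28
  edge (18, 10)→(20, 2): d=(2,-8) top-left  bias=+0
  edge (20, 2)→(24, 0): d=(4,-2) top-left  bias=+0
  edge (24, 0)→(18, 10): d=(-6,10) right/bottom  bias=-1
    (11,0)@(23, 1): e=[22,2,4] → #
    (10,1)@(21, 3): e=[10,6,12] → #
    (11,1)@(23, 3): e=[26,10,-8] → ·
    (10,2)@(21, 5): e=[14,14,0] → ·  [on edge]
    (9,3)@(19, 7): e=[2,18,8] → #
    (10,3)@(21, 7): e=[18,22,-12] → ·
    (9,4)@(19, 9): e=[6,26,-4] → ·
  covered (3 px):
    · · · · · · · · · · · #
    · · · · · · · · · · # ·
    · · · · · · · · · · · ·
    · · · · · · · · · # · ·
    · · · · · · · · · · · ·
    · · · · · · · · · · · ·

Result: [[7,1],[8,1],[9,1],[10,1],[11,1],[8,2],[9,2],[10,2],[10,3]]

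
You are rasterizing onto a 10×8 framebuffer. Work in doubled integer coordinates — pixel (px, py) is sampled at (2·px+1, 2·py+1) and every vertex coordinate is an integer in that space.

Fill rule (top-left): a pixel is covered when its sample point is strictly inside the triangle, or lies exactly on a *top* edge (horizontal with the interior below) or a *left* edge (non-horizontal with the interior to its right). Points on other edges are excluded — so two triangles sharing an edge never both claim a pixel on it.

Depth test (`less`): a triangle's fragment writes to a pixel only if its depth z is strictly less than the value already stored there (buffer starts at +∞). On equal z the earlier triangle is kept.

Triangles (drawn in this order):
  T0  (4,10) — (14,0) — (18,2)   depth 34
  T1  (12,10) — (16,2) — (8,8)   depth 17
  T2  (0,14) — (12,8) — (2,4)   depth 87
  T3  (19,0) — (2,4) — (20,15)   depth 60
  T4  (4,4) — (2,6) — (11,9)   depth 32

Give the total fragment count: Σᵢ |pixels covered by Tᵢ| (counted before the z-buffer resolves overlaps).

T0:
  2·area = 60
  edge (4, 10)→(14, 0): d=(10,-10) top-left  bias=+0
  edge (14, 0)→(18, 2): d=(4,2) right/bottom  bias=-1
  edge (18, 2)→(4, 10): d=(-14,8) right/bottom  bias=-1
    (6,0)@(13, 1): e=[0,6,54] → #  [on edge]
    (7,0)@(15, 1): e=[20,2,38] → #
    (8,0)@(17, 1): e=[40,-2,22] → ·
    (5,1)@(11, 3): e=[0,18,42] → #  [on edge]
    (8,1)@(17, 3): e=[60,6,-6] → ·
    (4,2)@(9, 5): e=[0,30,30] → #  [on edge]
    (6,2)@(13, 5): e=[40,22,-2] → ·
    (7,2)@(15, 5): e=[60,18,-18] → ·
    (3,3)@(7, 7): e=[0,42,18] → #  [on edge]
    (5,3)@(11, 7): e=[40,34,-14] → ·
    (2,4)@(5, 9): e=[0,54,6] → #  [on edge]
    (3,4)@(7, 9): e=[20,50,-10] → ·
    (1,5)@(3, 11): e=[0,66,-6] → ·  [on edge]
    (0,6)@(1, 13): e=[0,78,-18] → ·  [on edge]
  covered (10 px):
    · · · · · · # # · ·
    · · · · · # # # · ·
    · · · · # # · · · ·
    · · · # # · · · · ·
    · · # · · · · · · ·
    · · · · · · · · · ·
    · · · · · · · · · ·
    · · · · · · · · · ·
T1:
  2·area = 40  (B↔C swapped to make it positive)
  edge (12, 10)→(8, 8): d=(-4,-2) top-left  bias=+0
  edge (8, 8)→(16, 2): d=(8,-6) top-left  bias=+0
  edge (16, 2)→(12, 10): d=(-4,8) right/bottom  bias=-1
    (7,1)@(15, 3): e=[34,2,4] → #
    (8,1)@(17, 3): e=[38,14,-12] → ·
    (6,2)@(13, 5): e=[22,6,12] → #
    (7,2)@(15, 5): e=[26,18,-4] → ·
    (5,3)@(11, 7): e=[10,10,20] → #
    (7,3)@(15, 7): e=[18,34,-12] → ·
    (5,4)@(11, 9): e=[2,26,12] → #
    (6,4)@(13, 9): e=[6,38,-4] → ·
    (5,5)@(11, 11): e=[-6,42,4] → ·
  covered (5 px):
    · · · · · · · · · ·
    · · · · · · · # · ·
    · · · · · · # · · ·
    · · · · · # # · · ·
    · · · · · # · · · ·
    · · · · · · · · · ·
    · · · · · · · · · ·
    · · · · · · · · · ·
T2:
  2·area = 108  (B↔C swapped to make it positive)
  edge (0, 14)→(2, 4): d=(2,-10) top-left  bias=+0
  edge (2, 4)→(12, 8): d=(10,4) right/bottom  bias=-1
  edge (12, 8)→(0, 14): d=(-12,6) right/bottom  bias=-1
    (1,2)@(3, 5): e=[12,6,90] → #
    (2,2)@(5, 5): e=[32,-2,78] → ·
    (1,3)@(3, 7): e=[16,26,66] → #
    (2,3)@(5, 7): e=[36,18,54] → #
    (3,3)@(7, 7): e=[56,10,42] → #
    (4,3)@(9, 7): e=[76,2,30] → #
    (5,3)@(11, 7): e=[96,-6,18] → ·
    (0,4)@(1, 9): e=[0,54,54] → #  [on edge]
    (5,4)@(11, 9): e=[100,14,-6] → ·
    (0,5)@(1, 11): e=[4,74,30] → #
    (3,5)@(7, 11): e=[64,50,-6] → ·
    (4,5)@(9, 11): e=[84,42,-18] → ·
  covered (14 px):
    · · · · · · · · · ·
    · · · · · · · · · ·
    · # · · · · · · · ·
    · # # # # · · · · ·
    # # # # # · · · · ·
    # # # · · · · · · ·
    # · · · · · · · · ·
    · · · · · · · · · ·
T3:
  2·area = 259  (B↔C swapped to make it positive)
  edge (19, 0)→(20, 15): d=(1,15) right/bottom  bias=-1
  edge (20, 15)→(2, 4): d=(-18,-11) top-left  bias=+0
  edge (2, 4)→(19, 0): d=(17,-4) top-left  bias=+0
    (7,0)@(15, 1): e=[61,197,1] → #
    (8,0)@(17, 1): e=[31,219,9] → #
    (9,0)@(19, 1): e=[1,241,17] → #
    (3,1)@(7, 3): e=[183,73,3] → #
    (4,1)@(9, 3): e=[153,95,11] → #
    (5,1)@(11, 3): e=[123,117,19] → #
    (6,1)@(13, 3): e=[93,139,27] → #
    (2,2)@(5, 5): e=[215,15,29] → #
    (2,3)@(5, 7): e=[217,-21,63] → ·
    (3,3)@(7, 7): e=[187,1,71] → #
    (3,4)@(7, 9): e=[189,-35,105] → ·
    (4,4)@(9, 9): e=[159,-13,113] → ·
  covered (35 px):
    · · · · · · · # # #
    · · · # # # # # # #
    · · # # # # # # # #
    · · · # # # # # # #
    · · · · · # # # # #
    · · · · · · · # # #
    · · · · · · · · # #
    · · · · · · · · · ·
T4:
  2·area = 24  (B↔C swapped to make it positive)
  edge (4, 4)→(11, 9): d=(7,5) right/bottom  bias=-1
  edge (11, 9)→(2, 6): d=(-9,-3) top-left  bias=+0
  edge (2, 6)→(4, 4): d=(2,-2) top-left  bias=+0
    (3,0)@(7, 1): e=[-36,60,0] → ·  [on edge]
    (2,1)@(5, 3): e=[-12,36,0] → ·  [on edge]
    (1,2)@(3, 5): e=[12,12,0] → #  [on edge]
    (2,2)@(5, 5): e=[2,18,4] → #
    (3,2)@(7, 5): e=[-8,24,8] → ·
    (0,3)@(1, 7): e=[36,-12,0] → ·  [on edge]
    (1,3)@(3, 7): e=[26,-6,4] → ·
    (2,3)@(5, 7): e=[16,0,8] → #  [on edge]
    (3,3)@(7, 7): e=[6,6,12] → #
    (4,3)@(9, 7): e=[-4,12,16] → ·
    (2,4)@(5, 9): e=[30,-18,12] → ·
    (3,4)@(7, 9): e=[20,-12,16] → ·
    (5,4)@(11, 9): e=[0,0,24] → ·  [on edge]
    (8,5)@(17, 11): e=[-16,0,40] → ·  [on edge]
  covered (4 px):
    · · · · · · · · · ·
    · · · · · · · · · ·
    · # # · · · · · · ·
    · · # # · · · · · ·
    · · · · · · · · · ·
    · · · · · · · · · ·
    · · · · · · · · · ·
    · · · · · · · · · ·

Final: 68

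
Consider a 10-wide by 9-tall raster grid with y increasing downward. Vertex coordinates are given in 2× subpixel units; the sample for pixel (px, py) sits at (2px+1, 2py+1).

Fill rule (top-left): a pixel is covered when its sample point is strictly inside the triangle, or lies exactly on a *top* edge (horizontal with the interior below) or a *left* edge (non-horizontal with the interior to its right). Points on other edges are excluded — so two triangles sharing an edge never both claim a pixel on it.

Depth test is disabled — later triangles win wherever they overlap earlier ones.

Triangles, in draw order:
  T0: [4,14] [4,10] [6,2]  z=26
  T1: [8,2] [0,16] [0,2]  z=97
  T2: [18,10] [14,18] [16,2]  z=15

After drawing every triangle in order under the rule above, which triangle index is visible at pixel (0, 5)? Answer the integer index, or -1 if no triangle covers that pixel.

T0:
  2·area = 8
  edge (4, 14)→(4, 10): d=(0,-4) top-left  bias=+0
  edge (4, 10)→(6, 2): d=(2,-8) top-left  bias=+0
  edge (6, 2)→(4, 14): d=(-2,12) right/bottom  bias=-1
    (2,3)@(5, 7): e=[4,2,2] → #
    (3,3)@(7, 7): e=[12,18,-22] → ·
    (2,4)@(5, 9): e=[4,6,-2] → ·
  covered (1 px):
    · · · · · · · · · ·
    · · · · · · · · · ·
    · · · · · · · · · ·
    · · # · · · · · · ·
    · · · · · · · · · ·
    · · · · · · · · · ·
    · · · · · · · · · ·
    · · · · · · · · · ·
    · · · · · · · · · ·
T1:
  2·area = 112
  edge (8, 2)→(0, 16): d=(-8,14) right/bottom  bias=-1
  edge (0, 16)→(0, 2): d=(0,-14) top-left  bias=+0
  edge (0, 2)→(8, 2): d=(8,0) top-left  bias=+0
    (0,1)@(1, 3): e=[90,14,8] → #
    (1,1)@(3, 3): e=[62,42,8] → #
    (2,1)@(5, 3): e=[34,70,8] → #
    (3,1)@(7, 3): e=[6,98,8] → #
    (4,1)@(9, 3): e=[-22,126,8] → ·
    (0,2)@(1, 5): e=[74,14,24] → #
    (3,2)@(7, 5): e=[-10,98,24] → ·
    (0,3)@(1, 7): e=[58,14,40] → #
    (3,3)@(7, 7): e=[-26,98,40] → ·
    (0,4)@(1, 9): e=[42,14,56] → #
    (2,4)@(5, 9): e=[-14,70,56] → ·
    (0,5)@(1, 11): e=[26,14,72] → #
  covered (14 px):
    · · · · · · · · · ·
    # # # # · · · · · ·
    # # # · · · · · · ·
    # # # · · · · · · ·
    # # · · · · · · · ·
    # · · · · · · · · ·
    # · · · · · · · · ·
    · · · · · · · · · ·
    · · · · · · · · · ·
T2:
  2·area = 48
  edge (18, 10)→(14, 18): d=(-4,8) right/bottom  bias=-1
  edge (14, 18)→(16, 2): d=(2,-16) top-left  bias=+0
  edge (16, 2)→(18, 10): d=(2,8) right/bottom  bias=-1
    (8,3)@(17, 7): e=[20,26,2] → #
    (9,3)@(19, 7): e=[4,58,-14] → ·
    (8,4)@(17, 9): e=[12,30,6] → #
    (9,4)@(19, 9): e=[-4,62,-10] → ·
    (7,5)@(15, 11): e=[20,2,26] → #
    (9,5)@(19, 11): e=[-12,66,-6] → ·
    (7,6)@(15, 13): e=[12,6,30] → #
    (8,6)@(17, 13): e=[-4,38,14] → ·
    (7,7)@(15, 15): e=[4,10,34] → #
    (8,7)@(17, 15): e=[-12,42,18] → ·
    (7,8)@(15, 17): e=[-4,14,38] → ·
  covered (6 px):
    · · · · · · · · · ·
    · · · · · · · · · ·
    · · · · · · · · · ·
    · · · · · · · · # ·
    · · · · · · · · # ·
    · · · · · · · # # ·
    · · · · · · · # · ·
    · · · · · · · # · ·
    · · · · · · · · · ·

Z-buffer (winner per pixel, '.' = empty):
  . . . . . . . . . .
  1 1 1 1 . . . . . .
  1 1 1 . . . . . . .
  1 1 1 . . . . . 2 .
  1 1 . . . . . . 2 .
  1 . . . . . . 2 2 .
  1 . . . . . . 2 . .
  . . . . . . . 2 . .
  . . . . . . . . . .

Result: 1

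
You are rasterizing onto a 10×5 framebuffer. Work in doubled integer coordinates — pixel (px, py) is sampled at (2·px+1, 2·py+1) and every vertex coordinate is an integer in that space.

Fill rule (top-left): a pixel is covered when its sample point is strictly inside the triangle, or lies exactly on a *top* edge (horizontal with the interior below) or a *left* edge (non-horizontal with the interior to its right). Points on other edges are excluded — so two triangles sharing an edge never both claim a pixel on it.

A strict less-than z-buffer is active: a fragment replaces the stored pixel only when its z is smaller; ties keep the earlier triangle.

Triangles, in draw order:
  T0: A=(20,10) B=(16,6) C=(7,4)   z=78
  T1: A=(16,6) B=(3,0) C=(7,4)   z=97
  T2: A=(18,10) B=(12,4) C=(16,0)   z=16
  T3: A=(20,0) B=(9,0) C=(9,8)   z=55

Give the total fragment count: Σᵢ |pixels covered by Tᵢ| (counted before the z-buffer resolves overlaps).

T0:
  2·area = 28  (B↔C swapped to make it positive)
  edge (20, 10)→(7, 4): d=(-13,-6) top-left  bias=+0
  edge (7, 4)→(16, 6): d=(9,2) right/bottom  bias=-1
  edge (16, 6)→(20, 10): d=(4,4) right/bottom  bias=-1
    (5,0)@(11, 1): e=[63,-35,0] → .  [on edge]
    (6,1)@(13, 3): e=[49,-21,0] → .  [on edge]
    (5,2)@(11, 5): e=[11,1,16] → X
    (6,2)@(13, 5): e=[23,-3,8] → .
    (7,2)@(15, 5): e=[35,-7,0] → .  [on edge]
    (5,3)@(11, 7): e=[-15,19,24] → .
    (7,3)@(15, 7): e=[9,11,8] → X
    (8,3)@(17, 7): e=[21,7,0] → .  [on edge]
    (7,4)@(15, 9): e=[-17,29,16] → .
    (9,4)@(19, 9): e=[7,21,0] → .  [on edge]
  covered (2 px):
    . . . . . . . . . .
    . . . . . . . . . .
    . . . . . X . . . .
    . . . . . . . X . .
    . . . . . . . . . .
T1:
  2·area = 28  (B↔C swapped to make it positive)
  edge (16, 6)→(7, 4): d=(-9,-2) top-left  bias=+0
  edge (7, 4)→(3, 0): d=(-4,-4) top-left  bias=+0
  edge (3, 0)→(16, 6): d=(13,6) right/bottom  bias=-1
    (2,0)@(5, 1): e=[23,4,1] → X
    (3,0)@(7, 1): e=[27,12,-11] → .
    (2,1)@(5, 3): e=[5,-4,27] → .
    (3,1)@(7, 3): e=[9,4,15] → X
    (4,1)@(9, 3): e=[13,12,3] → X
    (5,1)@(11, 3): e=[17,20,-9] → .
    (3,2)@(7, 5): e=[-9,-4,41] → .
    (4,2)@(9, 5): e=[-5,4,29] → .
    (6,2)@(13, 5): e=[3,20,5] → X
    (7,2)@(15, 5): e=[7,28,-7] → .
    (6,3)@(13, 7): e=[-15,12,31] → .
  covered (4 px):
    . . X . . . . . . .
    . . . X X . . . . .
    . . . . . . X . . .
    . . . . . . . . . .
    . . . . . . . . . .
T2:
  2·area = 48
  edge (18, 10)→(12, 4): d=(-6,-6) top-left  bias=+0
  edge (12, 4)→(16, 0): d=(4,-4) top-left  bias=+0
  edge (16, 0)→(18, 10): d=(2,10) right/bottom  bias=-1
    (4,0)@(9, 1): e=[0,-24,72] → .  [on edge]
    (7,0)@(15, 1): e=[36,0,12] → X  [on edge]
    (8,0)@(17, 1): e=[48,8,-8] → .
    (5,1)@(11, 3): e=[0,-8,56] → .  [on edge]
    (6,1)@(13, 3): e=[12,0,36] → X  [on edge]
    (8,1)@(17, 3): e=[36,16,-4] → .
    (5,2)@(11, 5): e=[-12,0,60] → .  [on edge]
    (6,2)@(13, 5): e=[0,8,40] → X  [on edge]
    (8,2)@(17, 5): e=[24,24,0] → .  [on edge]
    (4,3)@(9, 7): e=[-36,0,84] → .  [on edge]
    (6,3)@(13, 7): e=[-12,16,44] → .
    (7,3)@(15, 7): e=[0,24,24] → X  [on edge]
    (3,4)@(7, 9): e=[-60,0,108] → .  [on edge]
    (8,4)@(17, 9): e=[0,40,8] → X  [on edge]
  covered (8 px):
    . . . . . . . X . .
    . . . . . . X X . .
    . . . . . . X X . .
    . . . . . . . X X .
    . . . . . . . . X .
T3:
  2·area = 88  (B↔C swapped to make it positive)
  edge (20, 0)→(9, 8): d=(-11,8) right/bottom  bias=-1
  edge (9, 8)→(9, 0): d=(0,-8) top-left  bias=+0
  edge (9, 0)→(20, 0): d=(11,0) top-left  bias=+0
    (4,0)@(9, 1): e=[77,0,11] → X  [on edge]
    (5,0)@(11, 1): e=[61,16,11] → X
    (6,0)@(13, 1): e=[45,32,11] → X
    (7,0)@(15, 1): e=[29,48,11] → X
    (8,0)@(17, 1): e=[13,64,11] → X
    (9,0)@(19, 1): e=[-3,80,11] → .
    (4,1)@(9, 3): e=[55,0,33] → X  [on edge]
    (8,1)@(17, 3): e=[-9,64,33] → .
    (4,2)@(9, 5): e=[33,0,55] → X  [on edge]
    (7,2)@(15, 5): e=[-15,48,55] → .
    (4,3)@(9, 7): e=[11,0,77] → X  [on edge]
    (5,3)@(11, 7): e=[-5,16,77] → .
    (4,4)@(9, 9): e=[-11,0,99] → .  [on edge]
  covered (13 px):
    . . . . X X X X X .
    . . . . X X X X . .
    . . . . X X X . . .
    . . . . X . . . . .
    . . . . . . . . . .

Result: 27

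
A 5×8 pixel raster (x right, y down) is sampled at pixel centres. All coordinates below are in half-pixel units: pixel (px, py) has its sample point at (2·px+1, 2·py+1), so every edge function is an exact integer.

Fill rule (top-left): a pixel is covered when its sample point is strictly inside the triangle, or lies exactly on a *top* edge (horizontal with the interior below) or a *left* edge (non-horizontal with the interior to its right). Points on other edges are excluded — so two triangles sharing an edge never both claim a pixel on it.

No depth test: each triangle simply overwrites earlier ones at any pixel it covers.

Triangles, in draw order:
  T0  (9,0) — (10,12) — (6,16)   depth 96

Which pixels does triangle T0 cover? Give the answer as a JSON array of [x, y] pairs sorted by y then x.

T0:
  2·area = 52
  edge (9, 0)→(10, 12): d=(1,12) right/bottom  bias=-1
  edge (10, 12)→(6, 16): d=(-4,4) right/bottom  bias=-1
  edge (6, 16)→(9, 0): d=(3,-16) top-left  bias=+0
    (4,0)@(9, 1): e=[1,48,3] → X
    (4,1)@(9, 3): e=[3,40,9] → X
    (4,2)@(9, 5): e=[5,32,15] → X
    (4,3)@(9, 7): e=[7,24,21] → X
    (4,4)@(9, 9): e=[9,16,27] → X
    (3,5)@(7, 11): e=[35,16,1] → X
    (3,6)@(7, 13): e=[37,8,7] → X
    (4,6)@(9, 13): e=[13,0,39] → .  [on edge]
    (3,7)@(7, 15): e=[39,0,13] → .  [on edge]
  covered (8 px):
    . . . . X
    . . . . X
    . . . . X
    . . . . X
    . . . . X
    . . . X X
    . . . X .
    . . . . .

Answer: [[4,0],[4,1],[4,2],[4,3],[4,4],[3,5],[4,5],[3,6]]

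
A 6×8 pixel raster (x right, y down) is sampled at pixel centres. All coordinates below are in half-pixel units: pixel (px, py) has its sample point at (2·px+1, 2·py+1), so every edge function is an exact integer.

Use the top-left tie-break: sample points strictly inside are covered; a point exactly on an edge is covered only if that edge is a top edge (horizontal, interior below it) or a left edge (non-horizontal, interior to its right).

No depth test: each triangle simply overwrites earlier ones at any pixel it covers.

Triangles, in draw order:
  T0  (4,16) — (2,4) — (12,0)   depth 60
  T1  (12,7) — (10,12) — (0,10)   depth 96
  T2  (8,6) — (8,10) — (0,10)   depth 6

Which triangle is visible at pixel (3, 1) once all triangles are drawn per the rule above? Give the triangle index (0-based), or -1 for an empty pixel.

T0:
  2·area = 128
  edge (4, 16)→(2, 4): d=(-2,-12) top-left  bias=+0
  edge (2, 4)→(12, 0): d=(10,-4) top-left  bias=+0
  edge (12, 0)→(4, 16): d=(-8,16) right/bottom  bias=-1
    (5,0)@(11, 1): e=[114,6,8] → █
    (2,1)@(5, 3): e=[38,2,88] → █
    (3,1)@(7, 3): e=[62,10,56] → █
    (4,1)@(9, 3): e=[86,18,24] → █
    (5,1)@(11, 3): e=[110,26,-8] → ·
    (1,2)@(3, 5): e=[10,14,104] → █
    (5,2)@(11, 5): e=[106,46,-24] → ·
    (1,3)@(3, 7): e=[6,34,88] → █
    (4,3)@(9, 7): e=[78,58,-8] → ·
    (1,4)@(3, 9): e=[2,54,72] → █
    (4,4)@(9, 9): e=[74,78,-24] → ·
    (1,5)@(3, 11): e=[-2,74,56] → ·
  covered (16 px):
    · · · · · █
    · · █ █ █ ·
    · █ █ █ █ ·
    · █ █ █ · ·
    · █ █ █ · ·
    · · █ · · ·
    · · █ · · ·
    · · · · · ·
T1:
  2·area = 54
  edge (12, 7)→(10, 12): d=(-2,5) right/bottom  bias=-1
  edge (10, 12)→(0, 10): d=(-10,-2) top-left  bias=+0
  edge (0, 10)→(12, 7): d=(12,-3) top-left  bias=+0
    (2,4)@(5, 9): e=[31,20,3] → █
    (3,4)@(7, 9): e=[21,24,9] → █
    (4,4)@(9, 9): e=[11,28,15] → █
    (5,4)@(11, 9): e=[1,32,21] → █
    (2,5)@(5, 11): e=[27,0,27] → █  [on edge]
    (5,5)@(11, 11): e=[-3,12,45] → ·
    (2,6)@(5, 13): e=[23,-20,51] → ·
    (3,6)@(7, 13): e=[13,-16,57] → ·
    (4,6)@(9, 13): e=[3,-12,63] → ·
  covered (7 px):
    · · · · · ·
    · · · · · ·
    · · · · · ·
    · · · · · ·
    · · █ █ █ █
    · · █ █ █ ·
    · · · · · ·
    · · · · · ·
T2:
  2·area = 32
  edge (8, 6)→(8, 10): d=(0,4) right/bottom  bias=-1
  edge (8, 10)→(0, 10): d=(-8,0) right/bottom  bias=-1
  edge (0, 10)→(8, 6): d=(8,-4) top-left  bias=+0
    (3,3)@(7, 7): e=[4,24,4] → █
    (4,3)@(9, 7): e=[-4,24,12] → ·
    (1,4)@(3, 9): e=[20,8,4] → █
    (2,4)@(5, 9): e=[12,8,12] → █
    (4,4)@(9, 9): e=[-4,8,28] → ·
    (1,5)@(3, 11): e=[20,-8,20] → ·
    (2,5)@(5, 11): e=[12,-8,28] → ·
    (3,5)@(7, 11): e=[4,-8,36] → ·
  covered (4 px):
    · · · · · ·
    · · · · · ·
    · · · · · ·
    · · · █ · ·
    · █ █ █ · ·
    · · · · · ·
    · · · · · ·
    · · · · · ·

Z-buffer (winner per pixel, '.' = empty):
  . . . . . 0
  . . 0 0 0 .
  . 0 0 0 0 .
  . 0 0 2 . .
  . 2 2 2 1 1
  . . 1 1 1 .
  . . 0 . . .
  . . . . . .

Answer: 0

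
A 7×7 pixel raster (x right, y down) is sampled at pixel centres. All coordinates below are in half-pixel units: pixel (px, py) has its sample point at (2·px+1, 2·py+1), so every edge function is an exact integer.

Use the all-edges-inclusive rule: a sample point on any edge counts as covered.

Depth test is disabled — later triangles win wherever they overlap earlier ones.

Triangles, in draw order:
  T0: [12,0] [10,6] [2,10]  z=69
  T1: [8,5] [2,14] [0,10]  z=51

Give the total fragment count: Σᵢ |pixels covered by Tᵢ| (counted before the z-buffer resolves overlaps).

T0:
  2·area = 40
  edge (12, 0)→(10, 6): d=(-2,6) inclusive
  edge (10, 6)→(2, 10): d=(-8,4) inclusive
  edge (2, 10)→(12, 0): d=(10,-10) inclusive
    (5,0)@(11, 1): e=[4,36,0] → #  [on edge]
    (6,0)@(13, 1): e=[-8,28,20] → ·
    (4,1)@(9, 3): e=[12,28,0] → #  [on edge]
    (5,1)@(11, 3): e=[0,20,20] → #  [on edge]
    (6,1)@(13, 3): e=[-12,12,40] → ·
    (3,2)@(7, 5): e=[20,20,0] → #  [on edge]
    (5,2)@(11, 5): e=[-4,4,40] → ·
    (2,3)@(5, 7): e=[28,12,0] → #  [on edge]
    (4,3)@(9, 7): e=[4,-4,40] → ·
    (1,4)@(3, 9): e=[36,4,0] → #  [on edge]
    (2,4)@(5, 9): e=[24,-4,20] → ·
    (3,4)@(7, 9): e=[12,-12,40] → ·
    (4,4)@(9, 9): e=[0,-20,60] → ·  [on edge]
    (0,5)@(1, 11): e=[44,-4,0] → ·  [on edge]
  covered (8 px):
    · · · · · # ·
    · · · · # # ·
    · · · # # · ·
    · · # # · · ·
    · # · · · · ·
    · · · · · · ·
    · · · · · · ·
T1:
  2·area = 42
  edge (8, 5)→(2, 14): d=(-6,9) inclusive
  edge (2, 14)→(0, 10): d=(-2,-4) inclusive
  edge (0, 10)→(8, 5): d=(8,-5) inclusive
    (2,3)@(5, 7): e=[15,26,1] → #
    (3,3)@(7, 7): e=[-3,34,11] → ·
    (1,4)@(3, 9): e=[21,14,7] → #
    (3,4)@(7, 9): e=[-15,30,27] → ·
    (0,5)@(1, 11): e=[27,2,13] → #
    (2,5)@(5, 11): e=[-9,18,33] → ·
    (0,6)@(1, 13): e=[15,-2,29] → ·
    (1,6)@(3, 13): e=[-3,6,39] → ·
  covered (5 px):
    · · · · · · ·
    · · · · · · ·
    · · · · · · ·
    · · # · · · ·
    · # # · · · ·
    # # · · · · ·
    · · · · · · ·

Final: 13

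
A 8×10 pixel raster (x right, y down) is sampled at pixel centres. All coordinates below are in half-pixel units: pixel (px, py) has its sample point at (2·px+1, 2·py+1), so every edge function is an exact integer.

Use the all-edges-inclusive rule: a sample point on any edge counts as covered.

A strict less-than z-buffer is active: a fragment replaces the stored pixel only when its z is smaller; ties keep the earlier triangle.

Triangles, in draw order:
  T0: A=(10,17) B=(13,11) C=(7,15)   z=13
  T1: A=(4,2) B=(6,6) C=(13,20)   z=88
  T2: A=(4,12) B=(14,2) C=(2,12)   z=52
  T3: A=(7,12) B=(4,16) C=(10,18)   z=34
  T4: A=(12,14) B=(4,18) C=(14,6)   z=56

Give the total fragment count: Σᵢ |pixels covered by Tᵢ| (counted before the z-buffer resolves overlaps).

T0:
  2·area = 24  (B↔C swapped to make it positive)
  edge (10, 17)→(7, 15): d=(-3,-2) inclusive
  edge (7, 15)→(13, 11): d=(6,-4) inclusive
  edge (13, 11)→(10, 17): d=(-3,6) inclusive
    (7,3)@(15, 7): e=[40,-16,0] → ·  [on edge]
    (0,5)@(1, 11): e=[0,-48,72] → ·  [on edge]
    (6,5)@(13, 11): e=[24,0,0] → #  [on edge]
    (7,5)@(15, 11): e=[28,8,-12] → ·
    (5,6)@(11, 13): e=[14,4,6] → #
    (6,6)@(13, 13): e=[18,12,-6] → ·
    (3,7)@(7, 15): e=[0,0,24] → #  [on edge]
    (4,7)@(9, 15): e=[4,8,12] → #
    (5,7)@(11, 15): e=[8,16,0] → #  [on edge]
    (6,7)@(13, 15): e=[12,24,-12] → ·
    (3,8)@(7, 17): e=[-6,12,18] → ·
    (4,8)@(9, 17): e=[-2,20,6] → ·
    (0,9)@(1, 19): e=[-24,0,48] → ·  [on edge]
    (4,9)@(9, 19): e=[-8,32,0] → ·  [on edge]
    (6,9)@(13, 19): e=[0,48,-24] → ·  [on edge]
  covered (5 px):
    · · · · · · · ·
    · · · · · · · ·
    · · · · · · · ·
    · · · · · · · ·
    · · · · · · · ·
    · · · · · · # ·
    · · · · · # · ·
    · · · # # # · ·
    · · · · · · · ·
    · · · · · · · ·
T1:
  degenerate (2·area = 0) — covers nothing
T2:
  2·area = 20  (B↔C swapped to make it positive)
  edge (4, 12)→(2, 12): d=(-2,0) inclusive
  edge (2, 12)→(14, 2): d=(12,-10) inclusive
  edge (14, 2)→(4, 12): d=(-10,10) inclusive
    (7,0)@(15, 1): e=[22,-2,0] → ·  [on edge]
    (6,1)@(13, 3): e=[18,2,0] → #  [on edge]
    (7,1)@(15, 3): e=[18,22,-20] → ·
    (5,2)@(11, 5): e=[14,6,0] → #  [on edge]
    (6,2)@(13, 5): e=[14,26,-20] → ·
    (4,3)@(9, 7): e=[10,10,0] → #  [on edge]
    (5,3)@(11, 7): e=[10,30,-20] → ·
    (3,4)@(7, 9): e=[6,14,0] → #  [on edge]
    (4,4)@(9, 9): e=[6,34,-20] → ·
    (2,5)@(5, 11): e=[2,18,0] → #  [on edge]
    (3,5)@(7, 11): e=[2,38,-20] → ·
    (1,6)@(3, 13): e=[-2,22,0] → ·  [on edge]
    (0,7)@(1, 15): e=[-6,26,0] → ·  [on edge]
  covered (5 px):
    · · · · · · · ·
    · · · · · · # ·
    · · · · · # · ·
    · · · · # · · ·
    · · · # · · · ·
    · · # · · · · ·
    · · · · · · · ·
    · · · · · · · ·
    · · · · · · · ·
    · · · · · · · ·
T3:
  2·area = 30  (B↔C swapped to make it positive)
  edge (7, 12)→(10, 18): d=(3,6) inclusive
  edge (10, 18)→(4, 16): d=(-6,-2) inclusive
  edge (4, 16)→(7, 12): d=(3,-4) inclusive
    (3,6)@(7, 13): e=[3,24,3] → #
    (4,6)@(9, 13): e=[-9,28,11] → ·
    (0,7)@(1, 15): e=[45,0,-15] → ·  [on edge]
    (2,7)@(5, 15): e=[21,8,1] → #
    (4,7)@(9, 15): e=[-3,16,17] → ·
    (2,8)@(5, 17): e=[27,-4,7] → ·
    (3,8)@(7, 17): e=[15,0,15] → #  [on edge]
    (4,8)@(9, 17): e=[3,4,23] → #
    (5,8)@(11, 17): e=[-9,8,31] → ·
    (3,9)@(7, 19): e=[21,-12,21] → ·
    (4,9)@(9, 19): e=[9,-8,29] → ·
    (6,9)@(13, 19): e=[-15,0,45] → ·  [on edge]
  covered (5 px):
    · · · · · · · ·
    · · · · · · · ·
    · · · · · · · ·
    · · · · · · · ·
    · · · · · · · ·
    · · · · · · · ·
    · · · # · · · ·
    · · # # · · · ·
    · · · # # · · ·
    · · · · · · · ·
T4:
  2·area = 56
  edge (12, 14)→(4, 18): d=(-8,4) inclusive
  edge (4, 18)→(14, 6): d=(10,-12) inclusive
  edge (14, 6)→(12, 14): d=(-2,8) inclusive
    (6,4)@(13, 9): e=[36,18,2] → #
    (7,4)@(15, 9): e=[28,42,-14] → ·
    (5,5)@(11, 11): e=[28,14,14] → #
    (6,5)@(13, 11): e=[20,38,-2] → ·
    (4,6)@(9, 13): e=[20,10,26] → #
    (6,6)@(13, 13): e=[4,58,-6] → ·
    (3,7)@(7, 15): e=[12,6,38] → #
    (5,7)@(11, 15): e=[-4,54,6] → ·
    (2,8)@(5, 17): e=[4,2,50] → #
    (3,8)@(7, 17): e=[-4,26,34] → ·
    (4,8)@(9, 17): e=[-12,50,18] → ·
    (2,9)@(5, 19): e=[-12,22,46] → ·
  covered (7 px):
    · · · · · · · ·
    · · · · · · · ·
    · · · · · · · ·
    · · · · · · · ·
    · · · · · · # ·
    · · · · · # · ·
    · · · · # # · ·
    · · · # # · · ·
    · · # · · · · ·
    · · · · · · · ·

Result: 22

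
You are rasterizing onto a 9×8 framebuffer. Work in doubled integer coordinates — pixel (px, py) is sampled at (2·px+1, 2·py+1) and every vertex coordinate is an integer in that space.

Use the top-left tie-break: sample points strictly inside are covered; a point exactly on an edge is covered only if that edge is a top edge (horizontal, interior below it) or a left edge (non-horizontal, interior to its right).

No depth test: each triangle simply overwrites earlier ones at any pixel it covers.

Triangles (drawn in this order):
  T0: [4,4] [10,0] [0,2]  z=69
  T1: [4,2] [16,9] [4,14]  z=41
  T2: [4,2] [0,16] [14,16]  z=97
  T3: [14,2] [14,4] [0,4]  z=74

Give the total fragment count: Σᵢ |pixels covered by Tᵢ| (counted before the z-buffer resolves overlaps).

T0:
  2·area = 28  (B↔C swapped to make it positive)
  edge (4, 4)→(0, 2): d=(-4,-2) top-left  bias=+0
  edge (0, 2)→(10, 0): d=(10,-2) top-left  bias=+0
  edge (10, 0)→(4, 4): d=(-6,4) right/bottom  bias=-1
    (2,0)@(5, 1): e=[14,0,14] → #  [on edge]
    (3,0)@(7, 1): e=[18,4,6] → #
    (4,0)@(9, 1): e=[22,8,-2] → ·
    (1,1)@(3, 3): e=[2,16,10] → #
    (3,1)@(7, 3): e=[10,24,-6] → ·
    (1,2)@(3, 5): e=[-6,36,-2] → ·
    (2,2)@(5, 5): e=[-2,40,-10] → ·
  covered (4 px):
    · · # # · · · · ·
    · # # · · · · · ·
    · · · · · · · · ·
    · · · · · · · · ·
    · · · · · · · · ·
    · · · · · · · · ·
    · · · · · · · · ·
    · · · · · · · · ·
T1:
  2·area = 144
  edge (4, 2)→(16, 9): d=(12,7) right/bottom  bias=-1
  edge (16, 9)→(4, 14): d=(-12,5) right/bottom  bias=-1
  edge (4, 14)→(4, 2): d=(0,-12) top-left  bias=+0
    (2,1)@(5, 3): e=[5,127,12] → #
    (3,1)@(7, 3): e=[-9,117,36] → ·
    (2,2)@(5, 5): e=[29,103,12] → #
    (3,2)@(7, 5): e=[15,93,36] → #
    (4,2)@(9, 5): e=[1,83,60] → #
    (5,2)@(11, 5): e=[-13,73,84] → ·
    (2,3)@(5, 7): e=[53,79,12] → #
    (5,3)@(11, 7): e=[11,49,84] → #
    (6,3)@(13, 7): e=[-3,39,108] → ·
    (2,4)@(5, 9): e=[77,55,12] → #
    (6,4)@(13, 9): e=[21,15,108] → #
    (7,4)@(15, 9): e=[7,5,132] → #
  covered (19 px):
    · · · · · · · · ·
    · · # · · · · · ·
    · · # # # · · · ·
    · · # # # # · · ·
    · · # # # # # # ·
    · · # # # # · · ·
    · · # · · · · · ·
    · · · · · · · · ·
T2:
  2·area = 196  (B↔C swapped to make it positive)
  edge (4, 2)→(14, 16): d=(10,14) right/bottom  bias=-1
  edge (14, 16)→(0, 16): d=(-14,0) right/bottom  bias=-1
  edge (0, 16)→(4, 2): d=(4,-14) top-left  bias=+0
    (2,2)@(5, 5): e=[16,154,26] → #
    (3,2)@(7, 5): e=[-12,154,54] → ·
    (1,3)@(3, 7): e=[64,126,6] → #
    (3,3)@(7, 7): e=[8,126,62] → #
    (4,3)@(9, 7): e=[-20,126,90] → ·
    (1,4)@(3, 9): e=[84,98,14] → #
    (4,4)@(9, 9): e=[0,98,98] → ·  [on edge]
    (1,5)@(3, 11): e=[104,70,22] → #
    (4,5)@(9, 11): e=[20,70,106] → #
    (5,5)@(11, 11): e=[-8,70,134] → ·
    (0,6)@(1, 13): e=[152,42,2] → #
    (5,6)@(11, 13): e=[12,42,142] → #
  covered (24 px):
    · · · · · · · · ·
    · · · · · · · · ·
    · · # · · · · · ·
    · # # # · · · · ·
    · # # # · · · · ·
    · # # # # · · · ·
    # # # # # # · · ·
    # # # # # # # · ·
T3:
  2·area = 28
  edge (14, 2)→(14, 4): d=(0,2) right/bottom  bias=-1
  edge (14, 4)→(0, 4): d=(-14,0) right/bottom  bias=-1
  edge (0, 4)→(14, 2): d=(14,-2) top-left  bias=+0
    (3,1)@(7, 3): e=[14,14,0] → #  [on edge]
    (4,1)@(9, 3): e=[10,14,4] → #
    (5,1)@(11, 3): e=[6,14,8] → #
    (6,1)@(13, 3): e=[2,14,12] → #
    (7,1)@(15, 3): e=[-2,14,16] → ·
    (3,2)@(7, 5): e=[14,-14,28] → ·
    (4,2)@(9, 5): e=[10,-14,32] → ·
    (5,2)@(11, 5): e=[6,-14,36] → ·
    (6,2)@(13, 5): e=[2,-14,40] → ·
  covered (4 px):
    · · · · · · · · ·
    · · · # # # # · ·
    · · · · · · · · ·
    · · · · · · · · ·
    · · · · · · · · ·
    · · · · · · · · ·
    · · · · · · · · ·
    · · · · · · · · ·

Result: 51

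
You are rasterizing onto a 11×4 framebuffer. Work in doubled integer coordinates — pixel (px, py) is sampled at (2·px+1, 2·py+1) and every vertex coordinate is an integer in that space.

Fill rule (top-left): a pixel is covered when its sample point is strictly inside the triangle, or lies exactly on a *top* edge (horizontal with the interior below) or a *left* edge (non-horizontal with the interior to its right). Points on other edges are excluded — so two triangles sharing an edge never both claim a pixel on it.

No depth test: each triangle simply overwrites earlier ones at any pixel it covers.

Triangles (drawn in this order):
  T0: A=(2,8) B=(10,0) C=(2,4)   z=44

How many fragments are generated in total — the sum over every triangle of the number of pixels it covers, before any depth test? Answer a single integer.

T0:
  2·area = 32  (B↔C swapped to make it positive)
  edge (2, 8)→(2, 4): d=(0,-4) top-left  bias=+0
  edge (2, 4)→(10, 0): d=(8,-4) top-left  bias=+0
  edge (10, 0)→(2, 8): d=(-8,8) right/bottom  bias=-1
    (4,0)@(9, 1): e=[28,4,0] → ·  [on edge]
    (2,1)@(5, 3): e=[12,4,16] → #
    (3,1)@(7, 3): e=[20,12,0] → ·  [on edge]
    (1,2)@(3, 5): e=[4,12,16] → #
    (2,2)@(5, 5): e=[12,20,0] → ·  [on edge]
    (1,3)@(3, 7): e=[4,28,0] → ·  [on edge]
  covered (2 px):
    · · · · · · · · · · ·
    · · # · · · · · · · ·
    · # · · · · · · · · ·
    · · · · · · · · · · ·

Result: 2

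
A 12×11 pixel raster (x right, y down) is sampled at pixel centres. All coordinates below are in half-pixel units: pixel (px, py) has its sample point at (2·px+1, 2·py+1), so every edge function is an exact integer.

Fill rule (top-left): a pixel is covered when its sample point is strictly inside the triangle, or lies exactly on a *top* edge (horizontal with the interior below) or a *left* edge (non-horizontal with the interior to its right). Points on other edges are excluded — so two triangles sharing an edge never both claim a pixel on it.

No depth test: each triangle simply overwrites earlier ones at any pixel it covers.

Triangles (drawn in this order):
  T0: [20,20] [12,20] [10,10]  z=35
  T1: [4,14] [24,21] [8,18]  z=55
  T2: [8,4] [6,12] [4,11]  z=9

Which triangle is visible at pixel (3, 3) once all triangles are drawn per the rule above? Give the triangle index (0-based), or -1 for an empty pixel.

T0:
  2·area = 80
  edge (20, 20)→(12, 20): d=(-8,0) right/bottom  bias=-1
  edge (12, 20)→(10, 10): d=(-2,-10) top-left  bias=+0
  edge (10, 10)→(20, 20): d=(10,10) right/bottom  bias=-1
    (0,0)@(1, 1): e=[152,-72,0] → .  [on edge]
    (1,1)@(3, 3): e=[136,-56,0] → .  [on edge]
    (2,2)@(5, 5): e=[120,-40,0] → .  [on edge]
    (4,2)@(9, 5): e=[120,0,-40] → .  [on edge]
    (3,3)@(7, 7): e=[104,-24,0] → .  [on edge]
    (4,4)@(9, 9): e=[88,-8,0] → .  [on edge]
    (5,5)@(11, 11): e=[72,8,0] → .  [on edge]
    (5,6)@(11, 13): e=[56,4,20] → X
    (6,6)@(13, 13): e=[56,24,0] → .  [on edge]
    (5,7)@(11, 15): e=[40,0,40] → X  [on edge]
    (6,7)@(13, 15): e=[40,20,20] → X
    (7,7)@(15, 15): e=[40,40,0] → .  [on edge]
    (8,8)@(17, 17): e=[24,56,0] → .  [on edge]
    (9,9)@(19, 19): e=[8,72,0] → .  [on edge]
    (10,10)@(21, 21): e=[-8,88,0] → .  [on edge]
  covered (8 px):
    . . . . . . . . . . . .
    . . . . . . . . . . . .
    . . . . . . . . . . . .
    . . . . . . . . . . . .
    . . . . . . . . . . . .
    . . . . . . . . . . . .
    . . . . . X . . . . . .
    . . . . . X X . . . . .
    . . . . . . X X . . . .
    . . . . . . X X X . . .
    . . . . . . . . . . . .
T1:
  2·area = 52
  edge (4, 14)→(24, 21): d=(20,7) right/bottom  bias=-1
  edge (24, 21)→(8, 18): d=(-16,-3) top-left  bias=+0
  edge (8, 18)→(4, 14): d=(-4,-4) top-left  bias=+0
    (0,5)@(1, 11): e=[-39,91,0] → .  [on edge]
    (1,6)@(3, 13): e=[-13,65,0] → .  [on edge]
    (2,7)@(5, 15): e=[13,39,0] → X  [on edge]
    (3,7)@(7, 15): e=[-1,45,8] → .
    (2,8)@(5, 17): e=[53,7,-8] → .
    (3,8)@(7, 17): e=[39,13,0] → X  [on edge]
    (4,8)@(9, 17): e=[25,19,8] → X
    (5,8)@(11, 17): e=[11,25,16] → X
    (6,8)@(13, 17): e=[-3,31,24] → .
    (3,9)@(7, 19): e=[79,-19,-8] → .
    (4,9)@(9, 19): e=[65,-13,0] → .  [on edge]
    (5,9)@(11, 19): e=[51,-7,8] → .
    (5,10)@(11, 21): e=[91,-39,0] → .  [on edge]
  covered (6 px):
    . . . . . . . . . . . .
    . . . . . . . . . . . .
    . . . . . . . . . . . .
    . . . . . . . . . . . .
    . . . . . . . . . . . .
    . . . . . . . . . . . .
    . . . . . . . . . . . .
    . . X . . . . . . . . .
    . . . X X X . . . . . .
    . . . . . . . X X . . .
    . . . . . . . . . . . .
T2:
  2·area = 18
  edge (8, 4)→(6, 12): d=(-2,8) right/bottom  bias=-1
  edge (6, 12)→(4, 11): d=(-2,-1) top-left  bias=+0
  edge (4, 11)→(8, 4): d=(4,-7) top-left  bias=+0
    (3,3)@(7, 7): e=[2,11,5] → X
    (4,3)@(9, 7): e=[-14,13,19] → .
    (3,4)@(7, 9): e=[-2,7,13] → .
    (2,5)@(5, 11): e=[10,1,7] → X
    (3,5)@(7, 11): e=[-6,3,21] → .
    (2,6)@(5, 13): e=[6,-3,15] → .
  covered (2 px):
    . . . . . . . . . . . .
    . . . . . . . . . . . .
    . . . . . . . . . . . .
    . . . X . . . . . . . .
    . . . . . . . . . . . .
    . . X . . . . . . . . .
    . . . . . . . . . . . .
    . . . . . . . . . . . .
    . . . . . . . . . . . .
    . . . . . . . . . . . .
    . . . . . . . . . . . .

Z-buffer (winner per pixel, '.' = empty):
  . . . . . . . . . . . .
  . . . . . . . . . . . .
  . . . . . . . . . . . .
  . . . 2 . . . . . . . .
  . . . . . . . . . . . .
  . . 2 . . . . . . . . .
  . . . . . 0 . . . . . .
  . . 1 . . 0 0 . . . . .
  . . . 1 1 1 0 0 . . . .
  . . . . . . 0 1 1 . . .
  . . . . . . . . . . . .

Result: 2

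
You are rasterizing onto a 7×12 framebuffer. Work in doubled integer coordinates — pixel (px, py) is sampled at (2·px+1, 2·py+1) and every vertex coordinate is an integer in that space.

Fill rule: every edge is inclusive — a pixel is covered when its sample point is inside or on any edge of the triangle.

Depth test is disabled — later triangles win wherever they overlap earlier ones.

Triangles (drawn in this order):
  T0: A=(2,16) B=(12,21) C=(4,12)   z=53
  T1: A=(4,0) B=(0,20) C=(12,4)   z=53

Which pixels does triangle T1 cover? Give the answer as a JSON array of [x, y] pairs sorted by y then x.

T0:
  2·area = 50  (B↔C swapped to make it positive)
  edge (2, 16)→(4, 12): d=(2,-4) inclusive
  edge (4, 12)→(12, 21): d=(8,9) inclusive
  edge (12, 21)→(2, 16): d=(-10,-5) inclusive
    (1,7)@(3, 15): e=[2,33,15] → #
    (2,7)@(5, 15): e=[10,15,25] → #
    (3,7)@(7, 15): e=[18,-3,35] → ·
    (1,8)@(3, 17): e=[6,49,-5] → ·
    (2,8)@(5, 17): e=[14,31,5] → #
    (3,8)@(7, 17): e=[22,13,15] → #
    (4,8)@(9, 17): e=[30,-5,25] → ·
    (2,9)@(5, 19): e=[18,47,-15] → ·
    (3,9)@(7, 19): e=[26,29,-5] → ·
    (4,9)@(9, 19): e=[34,11,5] → #
    (5,9)@(11, 19): e=[42,-7,15] → ·
    (4,10)@(9, 21): e=[38,27,-15] → ·
  covered (5 px):
    · · · · · · ·
    · · · · · · ·
    · · · · · · ·
    · · · · · · ·
    · · · · · · ·
    · · · · · · ·
    · · · · · · ·
    · # # · · · ·
    · · # # · · ·
    · · · · # · ·
    · · · · · · ·
    · · · · · · ·
T1:
  2·area = 176  (B↔C swapped to make it positive)
  edge (4, 0)→(12, 4): d=(8,4) inclusive
  edge (12, 4)→(0, 20): d=(-12,16) inclusive
  edge (0, 20)→(4, 0): d=(4,-20) inclusive
    (2,0)@(5, 1): e=[4,148,24] → #
    (3,0)@(7, 1): e=[-4,116,64] → ·
    (2,1)@(5, 3): e=[20,124,32] → #
    (3,1)@(7, 3): e=[12,92,72] → #
    (4,1)@(9, 3): e=[4,60,112] → #
    (5,1)@(11, 3): e=[-4,28,152] → ·
    (1,2)@(3, 5): e=[44,132,0] → #  [on edge]
    (5,2)@(11, 5): e=[12,4,160] → #
    (6,2)@(13, 5): e=[4,-28,200] → ·
    (1,3)@(3, 7): e=[60,108,8] → #
    (5,3)@(11, 7): e=[28,-20,168] → ·
    (1,4)@(3, 9): e=[76,84,16] → #
    (0,7)@(1, 15): e=[132,44,0] → #  [on edge]
  covered (23 px):
    · · # · · · ·
    · · # # # · ·
    · # # # # # ·
    · # # # # · ·
    · # # # · · ·
    · # # · · · ·
    · # # · · · ·
    # # · · · · ·
    # · · · · · ·
    · · · · · · ·
    · · · · · · ·
    · · · · · · ·

Final: [[2,0],[2,1],[3,1],[4,1],[1,2],[2,2],[3,2],[4,2],[5,2],[1,3],[2,3],[3,3],[4,3],[1,4],[2,4],[3,4],[1,5],[2,5],[1,6],[2,6],[0,7],[1,7],[0,8]]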